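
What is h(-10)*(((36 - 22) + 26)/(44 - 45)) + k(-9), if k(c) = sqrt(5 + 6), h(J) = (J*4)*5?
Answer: 8000 + sqrt(11) ≈ 8003.3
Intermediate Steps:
h(J) = 20*J (h(J) = (4*J)*5 = 20*J)
k(c) = sqrt(11)
h(-10)*(((36 - 22) + 26)/(44 - 45)) + k(-9) = (20*(-10))*(((36 - 22) + 26)/(44 - 45)) + sqrt(11) = -200*(14 + 26)/(-1) + sqrt(11) = -8000*(-1) + sqrt(11) = -200*(-40) + sqrt(11) = 8000 + sqrt(11)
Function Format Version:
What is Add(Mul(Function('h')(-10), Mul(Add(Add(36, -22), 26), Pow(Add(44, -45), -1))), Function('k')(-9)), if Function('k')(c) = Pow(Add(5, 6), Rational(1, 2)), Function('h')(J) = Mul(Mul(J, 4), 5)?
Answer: Add(8000, Pow(11, Rational(1, 2))) ≈ 8003.3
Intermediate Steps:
Function('h')(J) = Mul(20, J) (Function('h')(J) = Mul(Mul(4, J), 5) = Mul(20, J))
Function('k')(c) = Pow(11, Rational(1, 2))
Add(Mul(Function('h')(-10), Mul(Add(Add(36, -22), 26), Pow(Add(44, -45), -1))), Function('k')(-9)) = Add(Mul(Mul(20, -10), Mul(Add(Add(36, -22), 26), Pow(Add(44, -45), -1))), Pow(11, Rational(1, 2))) = Add(Mul(-200, Mul(Add(14, 26), Pow(-1, -1))), Pow(11, Rational(1, 2))) = Add(Mul(-200, Mul(40, -1)), Pow(11, Rational(1, 2))) = Add(Mul(-200, -40), Pow(11, Rational(1, 2))) = Add(8000, Pow(11, Rational(1, 2)))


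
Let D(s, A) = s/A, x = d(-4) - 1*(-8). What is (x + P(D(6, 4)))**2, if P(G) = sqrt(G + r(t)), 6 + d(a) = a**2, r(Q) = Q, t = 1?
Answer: (36 + sqrt(10))**2/4 ≈ 383.42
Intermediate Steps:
d(a) = -6 + a**2
x = 18 (x = (-6 + (-4)**2) - 1*(-8) = (-6 + 16) + 8 = 10 + 8 = 18)
P(G) = sqrt(1 + G) (P(G) = sqrt(G + 1) = sqrt(1 + G))
(x + P(D(6, 4)))**2 = (18 + sqrt(1 + 6/4))**2 = (18 + sqrt(1 + 6*(1/4)))**2 = (18 + sqrt(1 + 3/2))**2 = (18 + sqrt(5/2))**2 = (18 + sqrt(10)/2)**2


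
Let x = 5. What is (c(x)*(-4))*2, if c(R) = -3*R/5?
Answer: 24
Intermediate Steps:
c(R) = -3*R/5
(c(x)*(-4))*2 = (-⅗*5*(-4))*2 = -3*(-4)*2 = 12*2 = 24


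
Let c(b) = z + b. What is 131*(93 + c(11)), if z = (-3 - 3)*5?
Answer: 9694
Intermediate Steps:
z = -30 (z = -6*5 = -30)
c(b) = -30 + b
131*(93 + c(11)) = 131*(93 + (-30 + 11)) = 131*(93 - 19) = 131*74 = 9694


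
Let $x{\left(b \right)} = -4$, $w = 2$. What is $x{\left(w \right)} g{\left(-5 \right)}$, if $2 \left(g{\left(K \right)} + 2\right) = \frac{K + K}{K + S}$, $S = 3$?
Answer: $-2$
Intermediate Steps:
$g{\left(K \right)} = -2 + \frac{K}{3 + K}$ ($g{\left(K \right)} = -2 + \frac{\left(K + K\right) \frac{1}{K + 3}}{2} = -2 + \frac{2 K \frac{1}{3 + K}}{2} = -2 + \frac{K}{3 + K}$)
$x{\left(w \right)} g{\left(-5 \right)} = - 4 \frac{-6 - -5}{3 - 5} = - 4 \frac{-6 + 5}{-2} = - 4 \left(\left(- \frac{1}{2}\right) \left(-1\right)\right) = \left(-4\right) \frac{1}{2} = -2$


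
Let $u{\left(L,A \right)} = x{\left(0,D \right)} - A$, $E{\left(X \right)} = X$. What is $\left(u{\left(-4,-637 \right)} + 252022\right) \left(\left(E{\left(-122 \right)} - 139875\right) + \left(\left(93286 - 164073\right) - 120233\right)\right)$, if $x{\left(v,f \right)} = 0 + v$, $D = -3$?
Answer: $-83634424203$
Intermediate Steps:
$x{\left(v,f \right)} = v$
$u{\left(L,A \right)} = - A$ ($u{\left(L,A \right)} = 0 - A = - A$)
$\left(u{\left(-4,-637 \right)} + 252022\right) \left(\left(E{\left(-122 \right)} - 139875\right) + \left(\left(93286 - 164073\right) - 120233\right)\right) = \left(\left(-1\right) \left(-637\right) + 252022\right) \left(\left(-122 - 139875\right) + \left(\left(93286 - 164073\right) - 120233\right)\right) = \left(637 + 252022\right) \left(-139997 - 191020\right) = 252659 \left(-139997 - 191020\right) = 252659 \left(-331017\right) = -83634424203$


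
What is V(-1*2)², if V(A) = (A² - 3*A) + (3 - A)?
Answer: 225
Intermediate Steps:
V(A) = 3 + A² - 4*A
V(-1*2)² = (3 + (-1*2)² - (-4)*2)² = (3 + (-2)² - 4*(-2))² = (3 + 4 + 8)² = 15² = 225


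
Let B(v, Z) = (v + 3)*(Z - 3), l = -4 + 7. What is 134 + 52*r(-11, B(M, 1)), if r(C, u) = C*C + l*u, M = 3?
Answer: 4554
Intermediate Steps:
l = 3
B(v, Z) = (-3 + Z)*(3 + v) (B(v, Z) = (3 + v)*(-3 + Z) = (-3 + Z)*(3 + v))
r(C, u) = C**2 + 3*u (r(C, u) = C*C + 3*u = C**2 + 3*u)
134 + 52*r(-11, B(M, 1)) = 134 + 52*((-11)**2 + 3*(-9 - 3*3 + 3*1 + 1*3)) = 134 + 52*(121 + 3*(-9 - 9 + 3 + 3)) = 134 + 52*(121 + 3*(-12)) = 134 + 52*(121 - 36) = 134 + 52*85 = 134 + 4420 = 4554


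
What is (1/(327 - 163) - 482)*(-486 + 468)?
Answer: 711423/82 ≈ 8675.9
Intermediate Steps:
(1/(327 - 163) - 482)*(-486 + 468) = (1/164 - 482)*(-18) = -79047/164*(-18) = 711423/82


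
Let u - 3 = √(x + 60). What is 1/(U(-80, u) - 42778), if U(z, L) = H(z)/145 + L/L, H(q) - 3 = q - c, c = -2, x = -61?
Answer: -29/1240548 ≈ -2.3377e-5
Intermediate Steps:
u = 3 + I (u = 3 + √(-61 + 60) = 3 + √(-1) = 3 + I ≈ 3.0 + 1.0*I)
H(q) = 5 + q (H(q) = 3 + (q - 1*(-2)) = 3 + (q + 2) = 3 + (2 + q) = 5 + q)
U(z, L) = 30/29 + z/145 (U(z, L) = (5 + z)/145 + L/L = (5 + z)*(1/145) + 1 = (1/29 + z/145) + 1 = 30/29 + z/145)
1/(U(-80, u) - 42778) = 1/((30/29 + (1/145)*(-80)) - 42778) = 1/((30/29 - 16/29) - 42778) = 1/(14/29 - 42778) = 1/(-1240548/29) = -29/1240548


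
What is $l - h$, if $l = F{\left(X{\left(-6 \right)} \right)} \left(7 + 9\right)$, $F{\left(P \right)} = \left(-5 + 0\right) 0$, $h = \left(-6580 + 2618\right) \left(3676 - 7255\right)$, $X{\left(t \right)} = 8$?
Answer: $-14179998$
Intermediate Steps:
$h = 14179998$ ($h = \left(-3962\right) \left(-3579\right) = 14179998$)
$F{\left(P \right)} = 0$ ($F{\left(P \right)} = \left(-5\right) 0 = 0$)
$l = 0$ ($l = 0 \left(7 + 9\right) = 0 \cdot 16 = 0$)
$l - h = 0 - 14179998 = -14179998$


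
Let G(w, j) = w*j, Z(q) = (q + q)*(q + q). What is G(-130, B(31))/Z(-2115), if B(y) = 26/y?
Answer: -169/27733995 ≈ -6.0936e-6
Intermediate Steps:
Z(q) = 4*q² (Z(q) = (2*q)*(2*q) = 4*q²)
G(w, j) = j*w
G(-130, B(31))/Z(-2115) = ((26/31)*(-130))/((4*(-2115)²)) = ((26*(1/31))*(-130))/((4*4473225)) = ((26/31)*(-130))/17892900 = -3380/31*1/17892900 = -169/27733995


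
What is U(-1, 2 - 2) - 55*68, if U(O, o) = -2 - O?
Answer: -3741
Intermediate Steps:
U(-1, 2 - 2) - 55*68 = (-2 - 1*(-1)) - 55*68 = (-2 + 1) - 3740 = -1 - 3740 = -3741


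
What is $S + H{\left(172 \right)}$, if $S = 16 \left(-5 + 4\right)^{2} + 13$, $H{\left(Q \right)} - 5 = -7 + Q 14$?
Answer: $2435$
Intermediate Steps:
$H{\left(Q \right)} = -2 + 14 Q$ ($H{\left(Q \right)} = 5 + \left(-7 + Q 14\right) = 5 + \left(-7 + 14 Q\right) = -2 + 14 Q$)
$S = 29$ ($S = 16 \left(-1\right)^{2} + 13 = 16 \cdot 1 + 13 = 16 + 13 = 29$)
$S + H{\left(172 \right)} = 29 + \left(-2 + 14 \cdot 172\right) = 29 + \left(-2 + 2408\right) = 29 + 2406 = 2435$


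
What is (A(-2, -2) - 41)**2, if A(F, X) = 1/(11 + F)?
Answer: 135424/81 ≈ 1671.9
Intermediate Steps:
(A(-2, -2) - 41)**2 = (1/(11 - 2) - 41)**2 = (1/9 - 41)**2 = (-368/9)**2 = 135424/81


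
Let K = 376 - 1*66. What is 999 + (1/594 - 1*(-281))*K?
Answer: 26168528/297 ≈ 88110.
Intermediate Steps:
K = 310 (K = 376 - 66 = 310)
999 + (1/594 - 1*(-281))*K = 999 + (1/594 - 1*(-281))*310 = 999 + (1/594 + 281)*310 = 999 + (166915/594)*310 = 999 + 25871825/297 = 26168528/297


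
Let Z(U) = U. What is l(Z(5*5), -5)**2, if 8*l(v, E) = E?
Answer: 25/64 ≈ 0.39063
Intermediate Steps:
l(v, E) = E/8
l(Z(5*5), -5)**2 = ((1/8)*(-5))**2 = (-5/8)**2 = 25/64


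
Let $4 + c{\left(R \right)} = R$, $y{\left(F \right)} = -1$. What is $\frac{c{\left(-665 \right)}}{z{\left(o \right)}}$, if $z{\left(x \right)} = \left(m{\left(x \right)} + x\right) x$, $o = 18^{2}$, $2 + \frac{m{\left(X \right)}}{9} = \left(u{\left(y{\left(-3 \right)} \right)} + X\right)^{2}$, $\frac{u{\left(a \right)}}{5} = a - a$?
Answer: $- \frac{223}{102069720} \approx -2.1848 \cdot 10^{-6}$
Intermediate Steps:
$c{\left(R \right)} = -4 + R$
$u{\left(a \right)} = 0$ ($u{\left(a \right)} = 5 \left(a - a\right) = 5 \cdot 0 = 0$)
$m{\left(X \right)} = -18 + 9 X^{2}$ ($m{\left(X \right)} = -18 + 9 \left(0 + X\right)^{2} = -18 + 9 X^{2}$)
$o = 324$
$z{\left(x \right)} = x \left(-18 + x + 9 x^{2}\right)$ ($z{\left(x \right)} = \left(\left(-18 + 9 x^{2}\right) + x\right) x = \left(-18 + x + 9 x^{2}\right) x = x \left(-18 + x + 9 x^{2}\right)$)
$\frac{c{\left(-665 \right)}}{z{\left(o \right)}} = \frac{-4 - 665}{324 \left(-18 + 324 + 9 \cdot 324^{2}\right)} = - \frac{669}{324 \left(-18 + 324 + 9 \cdot 104976\right)} = - \frac{669}{324 \left(-18 + 324 + 944784\right)} = - \frac{669}{324 \cdot 945090} = - \frac{669}{306209160} = \left(-669\right) \frac{1}{306209160} = - \frac{223}{102069720}$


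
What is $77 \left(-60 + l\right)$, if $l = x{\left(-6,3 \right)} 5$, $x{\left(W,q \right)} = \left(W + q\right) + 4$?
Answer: $-4235$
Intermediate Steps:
$x{\left(W,q \right)} = 4 + W + q$
$l = 5$ ($l = \left(4 - 6 + 3\right) 5 = 1 \cdot 5 = 5$)
$77 \left(-60 + l\right) = 77 \left(-60 + 5\right) = 77 \left(-55\right) = -4235$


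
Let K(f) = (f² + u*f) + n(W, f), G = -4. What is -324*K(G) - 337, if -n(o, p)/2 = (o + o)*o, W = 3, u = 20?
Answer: 32063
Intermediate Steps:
n(o, p) = -4*o² (n(o, p) = -2*(o + o)*o = -2*2*o*o = -4*o²)
K(f) = -36 + f² + 20*f (K(f) = (f² + 20*f) - 4*3² = (f² + 20*f) - 4*9 = (f² + 20*f) - 36 = -36 + f² + 20*f)
-324*K(G) - 337 = -324*(-36 + (-4)² + 20*(-4)) - 337 = -324*(-36 + 16 - 80) - 337 = -324*(-100) - 337 = 32400 - 337 = 32063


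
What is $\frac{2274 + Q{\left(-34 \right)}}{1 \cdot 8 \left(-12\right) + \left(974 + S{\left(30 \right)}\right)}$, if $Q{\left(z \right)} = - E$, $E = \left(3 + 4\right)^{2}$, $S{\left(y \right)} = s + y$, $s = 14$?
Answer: $\frac{2225}{922} \approx 2.4132$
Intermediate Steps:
$S{\left(y \right)} = 14 + y$
$E = 49$ ($E = 7^{2} = 49$)
$Q{\left(z \right)} = -49$ ($Q{\left(z \right)} = \left(-1\right) 49 = -49$)
$\frac{2274 + Q{\left(-34 \right)}}{1 \cdot 8 \left(-12\right) + \left(974 + S{\left(30 \right)}\right)} = \frac{2274 - 49}{1 \cdot 8 \left(-12\right) + \left(974 + \left(14 + 30\right)\right)} = \frac{2225}{8 \left(-12\right) + \left(974 + 44\right)} = \frac{2225}{-96 + 1018} = \frac{2225}{922}$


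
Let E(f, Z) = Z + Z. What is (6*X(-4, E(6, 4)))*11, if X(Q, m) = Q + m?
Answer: 264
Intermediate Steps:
E(f, Z) = 2*Z
(6*X(-4, E(6, 4)))*11 = (6*(-4 + 2*4))*11 = (6*(-4 + 8))*11 = (6*4)*11 = 24*11 = 264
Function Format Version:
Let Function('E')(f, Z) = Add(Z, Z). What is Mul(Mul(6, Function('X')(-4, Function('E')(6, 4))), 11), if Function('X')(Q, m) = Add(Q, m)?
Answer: 264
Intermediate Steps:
Function('E')(f, Z) = Mul(2, Z)
Mul(Mul(6, Function('X')(-4, Function('E')(6, 4))), 11) = Mul(Mul(6, Add(-4, Mul(2, 4))), 11) = Mul(Mul(6, Add(-4, 8)), 11) = Mul(Mul(6, 4), 11) = Mul(24, 11) = 264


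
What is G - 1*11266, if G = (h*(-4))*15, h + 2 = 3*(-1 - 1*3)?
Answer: -10426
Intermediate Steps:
h = -14 (h = -2 + 3*(-1 - 1*3) = -2 + 3*(-1 - 3) = -2 + 3*(-4) = -2 - 12 = -14)
G = 840 (G = -14*(-4)*15 = 56*15 = 840)
G - 1*11266 = 840 - 1*11266 = 840 - 11266 = -10426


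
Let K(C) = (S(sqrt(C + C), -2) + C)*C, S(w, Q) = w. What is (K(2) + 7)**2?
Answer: 225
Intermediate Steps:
K(C) = C*(C + sqrt(2)*sqrt(C)) (K(C) = (sqrt(C + C) + C)*C = (sqrt(2*C) + C)*C = (sqrt(2)*sqrt(C) + C)*C = (C + sqrt(2)*sqrt(C))*C = C*(C + sqrt(2)*sqrt(C)))
(K(2) + 7)**2 = (2*(2 + sqrt(2)*sqrt(2)) + 7)**2 = (2*(2 + 2) + 7)**2 = (2*4 + 7)**2 = (8 + 7)**2 = 15**2 = 225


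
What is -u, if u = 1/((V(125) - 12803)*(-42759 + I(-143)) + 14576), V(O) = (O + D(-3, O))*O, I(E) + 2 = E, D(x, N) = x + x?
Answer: 1/88882512 ≈ 1.1251e-8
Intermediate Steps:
D(x, N) = 2*x
I(E) = -2 + E
V(O) = O*(-6 + O) (V(O) = (O + 2*(-3))*O = (O - 6)*O = (-6 + O)*O = O*(-6 + O))
u = -1/88882512 (u = 1/((125*(-6 + 125) - 12803)*(-42759 + (-2 - 143)) + 14576) = 1/((125*119 - 12803)*(-42759 - 145) + 14576) = 1/((14875 - 12803)*(-42904) + 14576) = 1/(2072*(-42904) + 14576) = 1/(-88897088 + 14576) = 1/(-88882512) = -1/88882512 ≈ -1.1251e-8)
-u = -1*(-1/88882512) = 1/88882512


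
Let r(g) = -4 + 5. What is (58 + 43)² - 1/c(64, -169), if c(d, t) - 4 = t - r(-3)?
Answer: 1693367/166 ≈ 10201.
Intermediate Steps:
r(g) = 1
c(d, t) = 3 + t (c(d, t) = 4 + (t - 1*1) = 4 + (t - 1) = 4 + (-1 + t) = 3 + t)
(58 + 43)² - 1/c(64, -169) = (58 + 43)² - 1/(3 - 169) = 101² - 1/(-166) = 10201 - 1*(-1/166) = 10201 + 1/166 = 1693367/166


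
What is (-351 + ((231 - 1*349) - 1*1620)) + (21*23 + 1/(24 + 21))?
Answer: -72269/45 ≈ -1606.0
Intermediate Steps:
(-351 + ((231 - 1*349) - 1*1620)) + (21*23 + 1/(24 + 21)) = (-351 + ((231 - 349) - 1620)) + (483 + 1/45) = (-351 + (-118 - 1620)) + (483 + 1/45) = (-351 - 1738) + 21736/45 = -2089 + 21736/45 = -72269/45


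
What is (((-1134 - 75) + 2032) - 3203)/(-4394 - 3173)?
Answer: 340/1081 ≈ 0.31452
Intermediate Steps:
(((-1134 - 75) + 2032) - 3203)/(-4394 - 3173) = ((-1209 + 2032) - 3203)/(-7567) = (823 - 3203)*(-1/7567) = -2380*(-1/7567) = 340/1081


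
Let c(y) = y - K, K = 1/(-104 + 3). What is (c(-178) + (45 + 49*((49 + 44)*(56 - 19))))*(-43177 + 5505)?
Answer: -641029652744/101 ≈ -6.3468e+9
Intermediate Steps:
K = -1/101 (K = 1/(-101) = -1/101 ≈ -0.0099010)
c(y) = 1/101 + y (c(y) = y - 1*(-1/101) = y + 1/101 = 1/101 + y)
(c(-178) + (45 + 49*((49 + 44)*(56 - 19))))*(-43177 + 5505) = ((1/101 - 178) + (45 + 49*((49 + 44)*(56 - 19))))*(-43177 + 5505) = (-17977/101 + (45 + 49*(93*37)))*(-37672) = (-17977/101 + (45 + 49*3441))*(-37672) = (-17977/101 + (45 + 168609))*(-37672) = (-17977/101 + 168654)*(-37672) = (17016077/101)*(-37672) = -641029652744/101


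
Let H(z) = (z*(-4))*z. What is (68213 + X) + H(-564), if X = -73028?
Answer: -1277199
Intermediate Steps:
H(z) = -4*z² (H(z) = (-4*z)*z = -4*z²)
(68213 + X) + H(-564) = (68213 - 73028) - 4*(-564)² = -4815 - 4*318096 = -4815 - 1272384 = -1277199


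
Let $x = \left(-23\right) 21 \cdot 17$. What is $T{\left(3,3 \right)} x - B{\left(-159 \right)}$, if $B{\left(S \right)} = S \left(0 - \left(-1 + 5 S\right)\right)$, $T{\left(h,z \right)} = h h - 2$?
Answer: $69087$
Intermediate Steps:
$T{\left(h,z \right)} = -2 + h^{2}$ ($T{\left(h,z \right)} = h^{2} - 2 = -2 + h^{2}$)
$x = -8211$ ($x = \left(-483\right) 17 = -8211$)
$B{\left(S \right)} = S \left(1 - 5 S\right)$
$T{\left(3,3 \right)} x - B{\left(-159 \right)} = \left(-2 + 3^{2}\right) \left(-8211\right) - - 159 \left(1 - -795\right) = \left(-2 + 9\right) \left(-8211\right) - - 159 \left(1 + 795\right) = 7 \left(-8211\right) - \left(-159\right) 796 = -57477 - -126564 = -57477 + 126564 = 69087$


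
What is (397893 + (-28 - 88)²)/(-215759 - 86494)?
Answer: -411349/302253 ≈ -1.3609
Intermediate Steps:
(397893 + (-28 - 88)²)/(-215759 - 86494) = (397893 + (-116)²)/(-302253) = (397893 + 13456)*(-1/302253) = 411349*(-1/302253) = -411349/302253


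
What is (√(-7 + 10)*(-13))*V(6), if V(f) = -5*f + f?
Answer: 312*√3 ≈ 540.40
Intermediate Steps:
V(f) = -4*f
(√(-7 + 10)*(-13))*V(6) = (√(-7 + 10)*(-13))*(-4*6) = (√3*(-13))*(-24) = -13*√3*(-24) = 312*√3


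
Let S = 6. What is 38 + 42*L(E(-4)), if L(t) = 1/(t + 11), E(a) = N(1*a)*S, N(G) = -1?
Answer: 232/5 ≈ 46.400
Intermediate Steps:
E(a) = -6 (E(a) = -1*6 = -6)
L(t) = 1/(11 + t)
38 + 42*L(E(-4)) = 38 + 42/(11 - 6) = 38 + 42/5 = 232/5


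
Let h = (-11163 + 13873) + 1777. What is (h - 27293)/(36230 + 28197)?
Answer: -22806/64427 ≈ -0.35398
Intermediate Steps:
h = 4487 (h = 2710 + 1777 = 4487)
(h - 27293)/(36230 + 28197) = (4487 - 27293)/(36230 + 28197) = -22806/64427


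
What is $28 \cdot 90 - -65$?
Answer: $2585$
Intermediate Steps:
$28 \cdot 90 - -65 = 2520 + \left(21 + 44\right) = 2520 + 65 = 2585$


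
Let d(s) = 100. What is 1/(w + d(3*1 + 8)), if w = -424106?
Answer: -1/424006 ≈ -2.3585e-6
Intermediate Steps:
1/(w + d(3*1 + 8)) = 1/(-424106 + 100) = 1/(-424006) = -1/424006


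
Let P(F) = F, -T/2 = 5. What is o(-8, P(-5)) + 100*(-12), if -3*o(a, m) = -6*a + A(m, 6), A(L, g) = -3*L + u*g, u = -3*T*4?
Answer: -1461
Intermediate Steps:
T = -10 (T = -2*5 = -10)
u = 120 (u = -3*(-10)*4 = 30*4 = 120)
A(L, g) = -3*L + 120*g
o(a, m) = -240 + m + 2*a (o(a, m) = -(-6*a + (-3*m + 120*6))/3 = -(-6*a + (-3*m + 720))/3 = -(-6*a + (720 - 3*m))/3 = -(720 - 6*a - 3*m)/3 = -240 + m + 2*a)
o(-8, P(-5)) + 100*(-12) = (-240 - 5 + 2*(-8)) + 100*(-12) = (-240 - 5 - 16) - 1200 = -261 - 1200 = -1461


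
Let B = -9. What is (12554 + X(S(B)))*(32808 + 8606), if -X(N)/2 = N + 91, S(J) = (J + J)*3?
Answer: 516846720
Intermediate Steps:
S(J) = 6*J (S(J) = (2*J)*3 = 6*J)
X(N) = -182 - 2*N (X(N) = -2*(N + 91) = -2*(91 + N) = -182 - 2*N)
(12554 + X(S(B)))*(32808 + 8606) = (12554 + (-182 - 12*(-9)))*(32808 + 8606) = (12554 + (-182 - 2*(-54)))*41414 = (12554 + (-182 + 108))*41414 = (12554 - 74)*41414 = 12480*41414 = 516846720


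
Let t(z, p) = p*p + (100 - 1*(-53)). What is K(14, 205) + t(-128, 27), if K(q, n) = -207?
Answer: 675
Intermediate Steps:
t(z, p) = 153 + p² (t(z, p) = p² + (100 + 53) = p² + 153 = 153 + p²)
K(14, 205) + t(-128, 27) = -207 + (153 + 27²) = -207 + (153 + 729) = -207 + 882 = 675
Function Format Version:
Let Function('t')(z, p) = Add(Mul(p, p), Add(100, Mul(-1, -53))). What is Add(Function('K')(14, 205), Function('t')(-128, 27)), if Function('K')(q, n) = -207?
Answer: 675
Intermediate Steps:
Function('t')(z, p) = Add(153, Pow(p, 2)) (Function('t')(z, p) = Add(Pow(p, 2), Add(100, 53)) = Add(Pow(p, 2), 153) = Add(153, Pow(p, 2)))
Add(Function('K')(14, 205), Function('t')(-128, 27)) = Add(-207, Add(153, Pow(27, 2))) = Add(-207, Add(153, 729)) = Add(-207, 882) = 675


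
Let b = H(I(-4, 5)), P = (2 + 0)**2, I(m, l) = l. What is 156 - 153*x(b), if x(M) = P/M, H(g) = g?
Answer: 168/5 ≈ 33.600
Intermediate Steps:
P = 4 (P = 2**2 = 4)
b = 5
x(M) = 4/M
156 - 153*x(b) = 156 - 612/5 = 168/5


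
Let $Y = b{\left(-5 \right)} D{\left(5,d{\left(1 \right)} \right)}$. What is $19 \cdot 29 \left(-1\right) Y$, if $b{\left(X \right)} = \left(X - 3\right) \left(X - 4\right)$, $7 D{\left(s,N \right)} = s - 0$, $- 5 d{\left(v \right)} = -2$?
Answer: $- \frac{198360}{7} \approx -28337.0$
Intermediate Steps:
$d{\left(v \right)} = \frac{2}{5}$ ($d{\left(v \right)} = \left(- \frac{1}{5}\right) \left(-2\right) = \frac{2}{5}$)
$D{\left(s,N \right)} = \frac{s}{7}$ ($D{\left(s,N \right)} = \frac{s - 0}{7} = \frac{s + 0}{7} = \frac{s}{7}$)
$b{\left(X \right)} = \left(-4 + X\right) \left(-3 + X\right)$ ($b{\left(X \right)} = \left(-3 + X\right) \left(-4 + X\right) = \left(-4 + X\right) \left(-3 + X\right)$)
$Y = \frac{360}{7}$ ($Y = \left(12 + \left(-5\right)^{2} - -35\right) \frac{1}{7} \cdot 5 = \left(12 + 25 + 35\right) \frac{5}{7} = 72 \cdot \frac{5}{7} = \frac{360}{7} \approx 51.429$)
$19 \cdot 29 \left(-1\right) Y = 19 \cdot 29 \left(-1\right) \frac{360}{7} = 19 \left(-29\right) \frac{360}{7} = \left(-551\right) \frac{360}{7} = - \frac{198360}{7}$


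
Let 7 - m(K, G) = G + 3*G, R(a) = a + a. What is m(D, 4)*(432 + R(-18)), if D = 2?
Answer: -3564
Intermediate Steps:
R(a) = 2*a
m(K, G) = 7 - 4*G (m(K, G) = 7 - (G + 3*G) = 7 - 4*G)
m(D, 4)*(432 + R(-18)) = (7 - 4*4)*(432 + 2*(-18)) = (7 - 16)*(432 - 36) = -9*396 = -3564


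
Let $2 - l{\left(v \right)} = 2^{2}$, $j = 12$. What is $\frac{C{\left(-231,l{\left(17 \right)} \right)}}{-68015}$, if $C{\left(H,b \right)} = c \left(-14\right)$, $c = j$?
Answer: $\frac{168}{68015} \approx 0.00247$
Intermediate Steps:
$c = 12$
$l{\left(v \right)} = -2$ ($l{\left(v \right)} = 2 - 2^{2} = 2 - 4 = -2$)
$C{\left(H,b \right)} = -168$ ($C{\left(H,b \right)} = 12 \left(-14\right) = -168$)
$\frac{C{\left(-231,l{\left(17 \right)} \right)}}{-68015} = - \frac{168}{-68015} = \left(-168\right) \left(- \frac{1}{68015}\right) = \frac{168}{68015}$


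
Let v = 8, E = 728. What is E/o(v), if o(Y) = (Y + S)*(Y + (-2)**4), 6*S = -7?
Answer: 182/41 ≈ 4.4390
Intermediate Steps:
S = -7/6 (S = (1/6)*(-7) = -7/6 ≈ -1.1667)
o(Y) = (16 + Y)*(-7/6 + Y) (o(Y) = (Y - 7/6)*(Y + (-2)**4) = (-7/6 + Y)*(Y + 16) = (-7/6 + Y)*(16 + Y) = (16 + Y)*(-7/6 + Y))
E/o(v) = 728/(-56/3 + 8**2 + (89/6)*8) = 728/(-56/3 + 64 + 356/3) = 728/164 = 728*(1/164) = 182/41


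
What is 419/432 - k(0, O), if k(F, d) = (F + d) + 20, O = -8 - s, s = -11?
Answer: -9517/432 ≈ -22.030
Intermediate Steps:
O = 3 (O = -8 - 1*(-11) = -8 + 11 = 3)
k(F, d) = 20 + F + d
419/432 - k(0, O) = 419/432 - (20 + 0 + 3) = 419*(1/432) - 1*23 = 419/432 - 23 = -9517/432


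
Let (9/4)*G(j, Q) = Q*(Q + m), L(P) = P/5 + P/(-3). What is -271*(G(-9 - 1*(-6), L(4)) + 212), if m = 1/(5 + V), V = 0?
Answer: -23276732/405 ≈ -57473.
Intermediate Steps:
m = ⅕ (m = 1/(5 + 0) = 1/5 = ⅕ ≈ 0.20000)
L(P) = -2*P/15 (L(P) = P*(⅕) + P*(-⅓) = P/5 - P/3 = -2*P/15)
G(j, Q) = 4*Q*(⅕ + Q)/9 (G(j, Q) = 4*(Q*(Q + ⅕))/9 = 4*(Q*(⅕ + Q))/9 = 4*Q*(⅕ + Q)/9)
-271*(G(-9 - 1*(-6), L(4)) + 212) = -271*(4*(-2/15*4)*(1 + 5*(-2/15*4))/45 + 212) = -271*((4/45)*(-8/15)*(1 + 5*(-8/15)) + 212) = -271*((4/45)*(-8/15)*(1 - 8/3) + 212) = -271*((4/45)*(-8/15)*(-5/3) + 212) = -271*(32/405 + 212) = -271*85892/405 = -23276732/405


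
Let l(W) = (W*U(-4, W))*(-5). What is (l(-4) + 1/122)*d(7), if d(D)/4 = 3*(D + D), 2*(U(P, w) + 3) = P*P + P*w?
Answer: 2664564/61 ≈ 43681.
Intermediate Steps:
U(P, w) = -3 + P**2/2 + P*w/2 (U(P, w) = -3 + (P*P + P*w)/2 = -3 + (P**2 + P*w)/2 = -3 + (P**2/2 + P*w/2) = -3 + P**2/2 + P*w/2)
d(D) = 24*D (d(D) = 4*(3*(D + D)) = 4*(3*(2*D)) = 4*(6*D) = 24*D)
l(W) = -5*W*(5 - 2*W) (l(W) = (W*(-3 + (1/2)*(-4)**2 + (1/2)*(-4)*W))*(-5) = (W*(-3 + (1/2)*16 - 2*W))*(-5) = (W*(-3 + 8 - 2*W))*(-5) = (W*(5 - 2*W))*(-5) = -5*W*(5 - 2*W))
(l(-4) + 1/122)*d(7) = (5*(-4)*(-5 + 2*(-4)) + 1/122)*(24*7) = (5*(-4)*(-5 - 8) + 1/122)*168 = (5*(-4)*(-13) + 1/122)*168 = (260 + 1/122)*168 = (31721/122)*168 = 2664564/61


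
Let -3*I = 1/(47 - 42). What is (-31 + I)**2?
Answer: 217156/225 ≈ 965.14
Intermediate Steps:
I = -1/15 (I = -1/(3*(47 - 42)) = -1/3/5 = -1/3*1/5 = -1/15 ≈ -0.066667)
(-31 + I)**2 = (-31 - 1/15)**2 = (-466/15)**2 = 217156/225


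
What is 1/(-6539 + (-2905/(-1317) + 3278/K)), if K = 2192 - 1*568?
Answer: -1069404/6988315333 ≈ -0.00015303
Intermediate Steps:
K = 1624 (K = 2192 - 568 = 1624)
1/(-6539 + (-2905/(-1317) + 3278/K)) = 1/(-6539 + (-2905/(-1317) + 3278/1624)) = 1/(-6539 + (-2905*(-1/1317) + 3278*(1/1624))) = 1/(-6539 + (2905/1317 + 1639/812)) = 1/(-6539 + 4517423/1069404) = 1/(-6988315333/1069404) = -1069404/6988315333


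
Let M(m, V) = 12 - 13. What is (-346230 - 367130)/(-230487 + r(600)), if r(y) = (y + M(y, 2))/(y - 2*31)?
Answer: 383787680/124001407 ≈ 3.0950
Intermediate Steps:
M(m, V) = -1
r(y) = (-1 + y)/(-62 + y) (r(y) = (y - 1)/(y - 2*31) = (-1 + y)/(y - 62) = (-1 + y)/(-62 + y))
(-346230 - 367130)/(-230487 + r(600)) = (-346230 - 367130)/(-230487 + (-1 + 600)/(-62 + 600)) = -713360/(-230487 + 599/538) = -713360/(-124001407/538) = -713360*(-538/124001407) = 383787680/124001407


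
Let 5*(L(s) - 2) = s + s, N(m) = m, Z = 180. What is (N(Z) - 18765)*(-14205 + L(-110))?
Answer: 264780495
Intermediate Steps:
L(s) = 2 + 2*s/5 (L(s) = 2 + (s + s)/5 = 2 + (2*s)/5 = 2 + 2*s/5)
(N(Z) - 18765)*(-14205 + L(-110)) = (180 - 18765)*(-14205 + (2 + (2/5)*(-110))) = -18585*(-14205 + (2 - 44)) = -18585*(-14205 - 42) = -18585*(-14247) = 264780495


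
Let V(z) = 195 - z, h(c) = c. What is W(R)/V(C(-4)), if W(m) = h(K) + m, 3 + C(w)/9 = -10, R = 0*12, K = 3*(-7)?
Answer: -7/104 ≈ -0.067308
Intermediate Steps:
K = -21
R = 0
C(w) = -117 (C(w) = -27 + 9*(-10) = -27 - 90 = -117)
W(m) = -21 + m
W(R)/V(C(-4)) = (-21 + 0)/(195 - 1*(-117)) = -21/(195 + 117) = -21/312 = -21*1/312 = -7/104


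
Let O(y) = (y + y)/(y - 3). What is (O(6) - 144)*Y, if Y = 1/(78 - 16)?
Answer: -70/31 ≈ -2.2581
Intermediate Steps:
O(y) = 2*y/(-3 + y) (O(y) = (2*y)/(-3 + y) = 2*y/(-3 + y))
Y = 1/62 ≈ 0.016129
(O(6) - 144)*Y = (2*6/(-3 + 6) - 144)*(1/62) = (2*6/3 - 144)*(1/62) = (2*6*(⅓) - 144)*(1/62) = (4 - 144)*(1/62) = -140*1/62 = -70/31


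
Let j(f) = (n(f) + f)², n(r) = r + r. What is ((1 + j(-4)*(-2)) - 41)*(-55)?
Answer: 18040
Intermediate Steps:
n(r) = 2*r
j(f) = 9*f² (j(f) = (2*f + f)² = (3*f)² = 9*f²)
((1 + j(-4)*(-2)) - 41)*(-55) = ((1 + (9*(-4)²)*(-2)) - 41)*(-55) = ((1 + (9*16)*(-2)) - 41)*(-55) = ((1 + 144*(-2)) - 41)*(-55) = ((1 - 288) - 41)*(-55) = (-287 - 41)*(-55) = -328*(-55) = 18040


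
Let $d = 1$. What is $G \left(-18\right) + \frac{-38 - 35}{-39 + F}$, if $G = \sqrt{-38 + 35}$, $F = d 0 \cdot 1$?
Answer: $\frac{73}{39} - 18 i \sqrt{3} \approx 1.8718 - 31.177 i$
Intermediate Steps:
$F = 0$ ($F = 1 \cdot 0 \cdot 1 = 0 \cdot 1 = 0$)
$G = i \sqrt{3}$ ($G = \sqrt{-3} = i \sqrt{3} \approx 1.732 i$)
$G \left(-18\right) + \frac{-38 - 35}{-39 + F} = i \sqrt{3} \left(-18\right) + \frac{-38 - 35}{-39 + 0} = - 18 i \sqrt{3} - \frac{73}{-39} = - 18 i \sqrt{3} - - \frac{73}{39} = - 18 i \sqrt{3} + \frac{73}{39} = \frac{73}{39} - 18 i \sqrt{3}$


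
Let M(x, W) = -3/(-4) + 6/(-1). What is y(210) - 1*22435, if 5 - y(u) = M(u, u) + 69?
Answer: -89975/4 ≈ -22494.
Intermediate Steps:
M(x, W) = -21/4 (M(x, W) = -3*(-¼) + 6*(-1) = ¾ - 6 = -21/4)
y(u) = -235/4 (y(u) = 5 - (-21/4 + 69) = 5 - 1*255/4 = 5 - 255/4 = -235/4)
y(210) - 1*22435 = -235/4 - 1*22435 = -235/4 - 22435 = -89975/4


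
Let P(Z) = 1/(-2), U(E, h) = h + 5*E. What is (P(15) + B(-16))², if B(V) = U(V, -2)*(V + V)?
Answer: 27531009/4 ≈ 6.8828e+6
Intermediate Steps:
P(Z) = -½
B(V) = 2*V*(-2 + 5*V) (B(V) = (-2 + 5*V)*(V + V) = (-2 + 5*V)*(2*V) = 2*V*(-2 + 5*V))
(P(15) + B(-16))² = (-½ + 2*(-16)*(-2 + 5*(-16)))² = (-½ + 2*(-16)*(-2 - 80))² = (-½ + 2*(-16)*(-82))² = (-½ + 2624)² = (5247/2)² = 27531009/4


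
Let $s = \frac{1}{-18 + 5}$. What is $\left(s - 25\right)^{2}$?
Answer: $\frac{106276}{169} \approx 628.85$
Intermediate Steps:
$s = - \frac{1}{13}$ ($s = \frac{1}{-13} = - \frac{1}{13} \approx -0.076923$)
$\left(s - 25\right)^{2} = \left(- \frac{1}{13} - 25\right)^{2} = \left(- \frac{326}{13}\right)^{2} = \frac{106276}{169}$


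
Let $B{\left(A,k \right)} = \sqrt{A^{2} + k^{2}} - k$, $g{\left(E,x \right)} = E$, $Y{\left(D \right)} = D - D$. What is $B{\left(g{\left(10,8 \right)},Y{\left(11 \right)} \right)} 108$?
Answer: $1080$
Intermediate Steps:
$Y{\left(D \right)} = 0$
$B{\left(g{\left(10,8 \right)},Y{\left(11 \right)} \right)} 108 = \left(\sqrt{10^{2} + 0^{2}} - 0\right) 108 = \left(\sqrt{100 + 0} + 0\right) 108 = \left(\sqrt{100} + 0\right) 108 = \left(10 + 0\right) 108 = 10 \cdot 108 = 1080$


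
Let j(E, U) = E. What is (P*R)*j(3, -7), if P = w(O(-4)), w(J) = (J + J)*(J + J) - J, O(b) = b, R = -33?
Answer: -6732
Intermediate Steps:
w(J) = -J + 4*J² (w(J) = (2*J)*(2*J) - J = 4*J² - J = -J + 4*J²)
P = 68 (P = -4*(-1 + 4*(-4)) = -4*(-1 - 16) = -4*(-17) = 68)
(P*R)*j(3, -7) = (68*(-33))*3 = -2244*3 = -6732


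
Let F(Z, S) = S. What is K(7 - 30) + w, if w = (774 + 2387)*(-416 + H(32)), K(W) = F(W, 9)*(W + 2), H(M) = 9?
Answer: -1286716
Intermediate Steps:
K(W) = 18 + 9*W (K(W) = 9*(W + 2) = 9*(2 + W) = 18 + 9*W)
w = -1286527 (w = (774 + 2387)*(-416 + 9) = 3161*(-407) = -1286527)
K(7 - 30) + w = (18 + 9*(7 - 30)) - 1286527 = (18 + 9*(-23)) - 1286527 = (18 - 207) - 1286527 = -189 - 1286527 = -1286716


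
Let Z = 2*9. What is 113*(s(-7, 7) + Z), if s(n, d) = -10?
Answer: 904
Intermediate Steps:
Z = 18
113*(s(-7, 7) + Z) = 113*(-10 + 18) = 113*8 = 904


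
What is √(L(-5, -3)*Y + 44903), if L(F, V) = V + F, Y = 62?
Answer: 11*√367 ≈ 210.73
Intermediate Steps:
L(F, V) = F + V
√(L(-5, -3)*Y + 44903) = √((-5 - 3)*62 + 44903) = √(-8*62 + 44903) = √(-496 + 44903) = √44407 = 11*√367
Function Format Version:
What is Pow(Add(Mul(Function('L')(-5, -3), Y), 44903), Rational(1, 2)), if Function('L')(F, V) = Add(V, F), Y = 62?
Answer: Mul(11, Pow(367, Rational(1, 2))) ≈ 210.73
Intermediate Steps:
Function('L')(F, V) = Add(F, V)
Pow(Add(Mul(Function('L')(-5, -3), Y), 44903), Rational(1, 2)) = Pow(Add(Mul(Add(-5, -3), 62), 44903), Rational(1, 2)) = Pow(Add(Mul(-8, 62), 44903), Rational(1, 2)) = Pow(Add(-496, 44903), Rational(1, 2)) = Pow(44407, Rational(1, 2)) = Mul(11, Pow(367, Rational(1, 2)))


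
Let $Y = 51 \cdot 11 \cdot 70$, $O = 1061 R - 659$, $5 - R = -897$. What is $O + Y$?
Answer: $995633$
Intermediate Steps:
$R = 902$ ($R = 5 - -897 = 5 + 897 = 902$)
$O = 956363$ ($O = 1061 \cdot 902 - 659 = 957022 - 659 = 956363$)
$Y = 39270$ ($Y = 561 \cdot 70 = 39270$)
$O + Y = 956363 + 39270 = 995633$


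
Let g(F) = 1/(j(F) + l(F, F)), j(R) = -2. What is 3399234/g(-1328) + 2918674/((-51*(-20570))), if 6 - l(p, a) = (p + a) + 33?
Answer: 425816927465497/47685 ≈ 8.9298e+9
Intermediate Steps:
l(p, a) = -27 - a - p (l(p, a) = 6 - ((p + a) + 33) = 6 - ((a + p) + 33) = 6 - (33 + a + p) = 6 + (-33 - a - p) = -27 - a - p)
g(F) = 1/(-29 - 2*F) (g(F) = 1/(-2 + (-27 - F - F)) = 1/(-2 + (-27 - 2*F)) = 1/(-29 - 2*F))
3399234/g(-1328) + 2918674/((-51*(-20570))) = 3399234/((-1/(29 + 2*(-1328)))) + 2918674/((-51*(-20570))) = 3399234/((-1/(29 - 2656))) + 2918674/1049070 = 3399234/((-1/(-2627))) + 2918674*(1/1049070) = 3399234/((-1*(-1/2627))) + 132667/47685 = 3399234/(1/2627) + 132667/47685 = 3399234*2627 + 132667/47685 = 8929787718 + 132667/47685 = 425816927465497/47685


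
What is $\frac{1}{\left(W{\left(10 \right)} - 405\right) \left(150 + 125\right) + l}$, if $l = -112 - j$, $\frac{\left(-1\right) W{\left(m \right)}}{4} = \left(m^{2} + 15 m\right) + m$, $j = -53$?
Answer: $- \frac{1}{397434} \approx -2.5161 \cdot 10^{-6}$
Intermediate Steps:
$W{\left(m \right)} = - 64 m - 4 m^{2}$ ($W{\left(m \right)} = - 4 \left(\left(m^{2} + 15 m\right) + m\right) = - 4 \left(m^{2} + 16 m\right) = - 64 m - 4 m^{2}$)
$l = -59$ ($l = -112 - -53 = -112 + 53 = -59$)
$\frac{1}{\left(W{\left(10 \right)} - 405\right) \left(150 + 125\right) + l} = \frac{1}{\left(\left(-4\right) 10 \left(16 + 10\right) - 405\right) \left(150 + 125\right) - 59} = \frac{1}{\left(\left(-4\right) 10 \cdot 26 - 405\right) 275 - 59} = \frac{1}{\left(-1040 - 405\right) 275 - 59} = \frac{1}{\left(-1445\right) 275 - 59} = \frac{1}{-397375 - 59} = \frac{1}{-397434} = - \frac{1}{397434}$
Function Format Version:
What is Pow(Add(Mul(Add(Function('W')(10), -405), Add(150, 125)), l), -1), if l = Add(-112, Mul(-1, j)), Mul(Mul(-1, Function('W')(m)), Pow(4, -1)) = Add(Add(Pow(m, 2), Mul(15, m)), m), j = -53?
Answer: Rational(-1, 397434) ≈ -2.5161e-6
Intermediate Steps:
Function('W')(m) = Add(Mul(-64, m), Mul(-4, Pow(m, 2))) (Function('W')(m) = Mul(-4, Add(Add(Pow(m, 2), Mul(15, m)), m)) = Mul(-4, Add(Pow(m, 2), Mul(16, m))) = Add(Mul(-64, m), Mul(-4, Pow(m, 2))))
l = -59 (l = Add(-112, Mul(-1, -53)) = Add(-112, 53) = -59)
Pow(Add(Mul(Add(Function('W')(10), -405), Add(150, 125)), l), -1) = Pow(Add(Mul(Add(Mul(-4, 10, Add(16, 10)), -405), Add(150, 125)), -59), -1) = Pow(Add(Mul(Add(Mul(-4, 10, 26), -405), 275), -59), -1) = Pow(Add(Mul(Add(-1040, -405), 275), -59), -1) = Pow(Add(Mul(-1445, 275), -59), -1) = Pow(Add(-397375, -59), -1) = Pow(-397434, -1) = Rational(-1, 397434)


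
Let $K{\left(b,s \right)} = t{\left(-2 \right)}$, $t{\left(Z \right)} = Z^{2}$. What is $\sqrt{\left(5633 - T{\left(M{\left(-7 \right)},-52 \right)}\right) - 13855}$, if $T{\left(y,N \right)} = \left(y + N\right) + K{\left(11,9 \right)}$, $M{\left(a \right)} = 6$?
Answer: $2 i \sqrt{2045} \approx 90.443 i$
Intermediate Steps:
$K{\left(b,s \right)} = 4$ ($K{\left(b,s \right)} = \left(-2\right)^{2} = 4$)
$T{\left(y,N \right)} = 4 + N + y$ ($T{\left(y,N \right)} = \left(y + N\right) + 4 = \left(N + y\right) + 4 = 4 + N + y$)
$\sqrt{\left(5633 - T{\left(M{\left(-7 \right)},-52 \right)}\right) - 13855} = \sqrt{\left(5633 - \left(4 - 52 + 6\right)\right) - 13855} = \sqrt{\left(5633 - -42\right) - 13855} = \sqrt{\left(5633 + 42\right) - 13855} = \sqrt{5675 - 13855} = \sqrt{-8180} = 2 i \sqrt{2045}$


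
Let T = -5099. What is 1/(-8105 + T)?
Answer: -1/13204 ≈ -7.5735e-5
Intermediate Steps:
1/(-8105 + T) = 1/(-8105 - 5099) = 1/(-13204) = -1/13204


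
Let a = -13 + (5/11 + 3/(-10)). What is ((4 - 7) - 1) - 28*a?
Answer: 19562/55 ≈ 355.67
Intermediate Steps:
a = -1413/110 (a = -13 + (5*(1/11) + 3*(-1/10)) = -13 + (5/11 - 3/10) = -13 + 17/110 = -1413/110 ≈ -12.845)
((4 - 7) - 1) - 28*a = ((4 - 7) - 1) - 28*(-1413/110) = (-3 - 1) + 19782/55 = -4 + 19782/55 = 19562/55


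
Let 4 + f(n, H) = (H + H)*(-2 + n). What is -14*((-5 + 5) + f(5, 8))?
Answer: -616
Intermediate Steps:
f(n, H) = -4 + 2*H*(-2 + n) (f(n, H) = -4 + (H + H)*(-2 + n) = -4 + (2*H)*(-2 + n) = -4 + 2*H*(-2 + n))
-14*((-5 + 5) + f(5, 8)) = -14*((-5 + 5) + (-4 - 4*8 + 2*8*5)) = -14*(0 + (-4 - 32 + 80)) = -14*(0 + 44) = -14*44 = -616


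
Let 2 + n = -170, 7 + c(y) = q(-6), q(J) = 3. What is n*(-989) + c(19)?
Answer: 170104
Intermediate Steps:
c(y) = -4 (c(y) = -7 + 3 = -4)
n = -172 (n = -2 - 170 = -172)
n*(-989) + c(19) = -172*(-989) - 4 = 170108 - 4 = 170104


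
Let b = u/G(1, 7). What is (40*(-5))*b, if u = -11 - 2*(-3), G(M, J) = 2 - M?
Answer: 1000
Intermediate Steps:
u = -5 (u = -11 - 1*(-6) = -11 + 6 = -5)
b = -5 (b = -5/(2 - 1*1) = -5/(2 - 1) = -5/1 = -5*1 = -5)
(40*(-5))*b = (40*(-5))*(-5) = -200*(-5) = 1000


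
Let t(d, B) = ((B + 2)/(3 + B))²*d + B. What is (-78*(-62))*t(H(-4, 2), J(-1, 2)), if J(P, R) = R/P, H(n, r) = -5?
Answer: -9672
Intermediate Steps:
t(d, B) = B + d*(2 + B)²/(3 + B)² (t(d, B) = ((2 + B)/(3 + B))²*d + B = ((2 + B)²/(3 + B)²)*d + B = d*(2 + B)²/(3 + B)² + B = B + d*(2 + B)²/(3 + B)²)
(-78*(-62))*t(H(-4, 2), J(-1, 2)) = (-78*(-62))*(2/(-1) - 5*(2 + 2/(-1))²/(3 + 2/(-1))²) = 4836*(2*(-1) - 5*(2 + 2*(-1))²/(3 + 2*(-1))²) = 4836*(-2 - 5*(2 - 2)²/(3 - 2)²) = 4836*(-2 - 5*0²/1²) = 4836*(-2 - 5*0*1) = 4836*(-2 + 0) = 4836*(-2) = -9672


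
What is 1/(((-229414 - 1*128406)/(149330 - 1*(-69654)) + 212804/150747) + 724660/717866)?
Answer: 2962200561775446/2331627314663227 ≈ 1.2704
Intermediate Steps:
1/(((-229414 - 1*128406)/(149330 - 1*(-69654)) + 212804/150747) + 724660/717866) = 1/(((-229414 - 128406)/(149330 + 69654) + 212804*(1/150747)) + 724660*(1/717866)) = 1/((-357820/218984 + 212804/150747) + 362330/358933) = 1/((-357820*1/218984 + 212804/150747) + 362330/358933) = 1/((-89455/54746 + 212804/150747) + 362330/358933) = 1/(-1834905101/8252795262 + 362330/358933) = 1/(2331627314663227/2962200561775446) = 2962200561775446/2331627314663227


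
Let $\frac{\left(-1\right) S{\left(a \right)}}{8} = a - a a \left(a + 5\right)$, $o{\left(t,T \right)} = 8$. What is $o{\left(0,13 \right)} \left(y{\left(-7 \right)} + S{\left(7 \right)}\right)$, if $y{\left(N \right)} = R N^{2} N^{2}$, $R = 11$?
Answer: $248472$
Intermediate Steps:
$S{\left(a \right)} = - 8 a + 8 a^{2} \left(5 + a\right)$ ($S{\left(a \right)} = - 8 \left(a - a a \left(a + 5\right)\right) = - 8 \left(a - a a \left(5 + a\right)\right) = - 8 \left(a - a^{2} \left(5 + a\right)\right) = - 8 a + 8 a^{2} \left(5 + a\right)$)
$y{\left(N \right)} = 11 N^{4}$ ($y{\left(N \right)} = 11 N^{2} N^{2} = 11 N^{4}$)
$o{\left(0,13 \right)} \left(y{\left(-7 \right)} + S{\left(7 \right)}\right) = 8 \left(11 \left(-7\right)^{4} + 8 \cdot 7 \left(-1 + 7^{2} + 5 \cdot 7\right)\right) = 8 \left(11 \cdot 2401 + 8 \cdot 7 \left(-1 + 49 + 35\right)\right) = 8 \left(26411 + 8 \cdot 7 \cdot 83\right) = 8 \left(26411 + 4648\right) = 8 \cdot 31059 = 248472$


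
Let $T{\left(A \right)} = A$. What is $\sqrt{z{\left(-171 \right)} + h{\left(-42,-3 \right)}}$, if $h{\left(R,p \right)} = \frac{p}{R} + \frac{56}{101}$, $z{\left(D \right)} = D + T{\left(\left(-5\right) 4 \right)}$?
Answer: $\frac{i \sqrt{380633246}}{1414} \approx 13.798 i$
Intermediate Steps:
$z{\left(D \right)} = -20 + D$ ($z{\left(D \right)} = D - 20 = -20 + D$)
$h{\left(R,p \right)} = \frac{56}{101} + \frac{p}{R}$ ($h{\left(R,p \right)} = \frac{p}{R} + 56 \cdot \frac{1}{101} = \frac{p}{R} + \frac{56}{101} = \frac{56}{101} + \frac{p}{R}$)
$\sqrt{z{\left(-171 \right)} + h{\left(-42,-3 \right)}} = \sqrt{\left(-20 - 171\right) + \left(\frac{56}{101} - \frac{3}{-42}\right)} = \sqrt{-191 + \left(\frac{56}{101} - - \frac{1}{14}\right)} = \sqrt{-191 + \left(\frac{56}{101} + \frac{1}{14}\right)} = \sqrt{-191 + \frac{885}{1414}} = \sqrt{- \frac{269189}{1414}} = \frac{i \sqrt{380633246}}{1414}$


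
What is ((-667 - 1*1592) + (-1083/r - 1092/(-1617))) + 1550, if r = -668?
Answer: -36349997/51436 ≈ -706.70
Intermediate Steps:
((-667 - 1*1592) + (-1083/r - 1092/(-1617))) + 1550 = ((-667 - 1*1592) + (-1083/(-668) - 1092/(-1617))) + 1550 = ((-667 - 1592) + (-1083*(-1/668) - 1092*(-1/1617))) + 1550 = (-2259 + (1083/668 + 52/77)) + 1550 = (-2259 + 118127/51436) + 1550 = -116075797/51436 + 1550 = -36349997/51436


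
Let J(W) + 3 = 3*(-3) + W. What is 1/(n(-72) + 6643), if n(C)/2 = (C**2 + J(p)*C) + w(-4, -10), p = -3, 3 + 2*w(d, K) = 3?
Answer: 1/19171 ≈ 5.2162e-5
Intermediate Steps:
w(d, K) = 0 (w(d, K) = -3/2 + (1/2)*3 = -3/2 + 3/2 = 0)
J(W) = -12 + W (J(W) = -3 + (3*(-3) + W) = -3 + (-9 + W) = -12 + W)
n(C) = -30*C + 2*C**2 (n(C) = 2*((C**2 + (-12 - 3)*C) + 0) = 2*((C**2 - 15*C) + 0) = 2*(C**2 - 15*C) = -30*C + 2*C**2)
1/(n(-72) + 6643) = 1/(2*(-72)*(-15 - 72) + 6643) = 1/(2*(-72)*(-87) + 6643) = 1/(12528 + 6643) = 1/19171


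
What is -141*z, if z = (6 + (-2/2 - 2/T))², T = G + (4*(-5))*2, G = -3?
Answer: -6639549/1849 ≈ -3590.9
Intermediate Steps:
T = -43 (T = -3 + (4*(-5))*2 = -3 - 20*2 = -3 - 40 = -43)
z = 47089/1849 (z = (6 + (-2/2 - 2/(-43)))² = (6 + (-2*½ - 2*(-1/43)))² = (6 + (-1 + 2/43))² = (6 - 41/43)² = (217/43)² = 47089/1849 ≈ 25.467)
-141*z = -141*47089/1849 = -6639549/1849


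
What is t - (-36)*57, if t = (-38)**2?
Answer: 3496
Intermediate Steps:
t = 1444
t - (-36)*57 = 1444 - (-36)*57 = 1444 - 1*(-2052) = 1444 + 2052 = 3496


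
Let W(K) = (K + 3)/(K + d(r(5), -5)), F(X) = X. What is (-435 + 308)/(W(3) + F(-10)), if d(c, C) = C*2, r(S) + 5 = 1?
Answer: 889/76 ≈ 11.697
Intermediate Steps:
r(S) = -4 (r(S) = -5 + 1 = -4)
d(c, C) = 2*C
W(K) = (3 + K)/(-10 + K) (W(K) = (K + 3)/(K + 2*(-5)) = (3 + K)/(K - 10) = (3 + K)/(-10 + K))
(-435 + 308)/(W(3) + F(-10)) = (-435 + 308)/((3 + 3)/(-10 + 3) - 10) = -127/(6/(-7) - 10) = -127/(-⅐*6 - 10) = -127/(-6/7 - 10) = -127/(-76/7) = -127*(-7/76) = 889/76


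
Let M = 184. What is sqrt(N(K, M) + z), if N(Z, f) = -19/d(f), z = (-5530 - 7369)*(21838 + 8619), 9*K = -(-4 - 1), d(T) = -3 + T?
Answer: I*sqrt(12870645124962)/181 ≈ 19821.0*I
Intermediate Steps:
K = 5/9 (K = (-(-4 - 1))/9 = (-1*(-5))/9 = (1/9)*5 = 5/9 ≈ 0.55556)
z = -392864843 (z = -12899*30457 = -392864843)
N(Z, f) = -19/(-3 + f)
sqrt(N(K, M) + z) = sqrt(-19/(-3 + 184) - 392864843) = sqrt(-19/181 - 392864843) = sqrt(-71108536602/181) = I*sqrt(12870645124962)/181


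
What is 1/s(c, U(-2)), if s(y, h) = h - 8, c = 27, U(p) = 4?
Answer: -1/4 ≈ -0.25000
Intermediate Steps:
s(y, h) = -8 + h
1/s(c, U(-2)) = 1/(-8 + 4) = 1/(-4) = -1/4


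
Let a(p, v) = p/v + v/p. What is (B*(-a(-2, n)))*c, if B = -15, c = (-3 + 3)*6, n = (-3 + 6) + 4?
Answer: 0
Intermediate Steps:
n = 7 (n = 3 + 4 = 7)
c = 0 (c = 0*6 = 0)
(B*(-a(-2, n)))*c = -(-15)*(-2/7 + 7/(-2))*0 = -(-15)*(-2*1/7 + 7*(-1/2))*0 = -(-15)*(-2/7 - 7/2)*0 = -(-15)*(-53)/14*0 = -15*53/14*0 = -795/14*0 = 0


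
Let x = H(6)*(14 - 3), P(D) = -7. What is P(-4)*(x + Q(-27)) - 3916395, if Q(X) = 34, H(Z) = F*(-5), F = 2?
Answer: -3915863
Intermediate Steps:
H(Z) = -10 (H(Z) = 2*(-5) = -10)
x = -110 (x = -10*(14 - 3) = -10*11 = -110)
P(-4)*(x + Q(-27)) - 3916395 = -7*(-110 + 34) - 3916395 = -7*(-76) - 3916395 = 532 - 3916395 = -3915863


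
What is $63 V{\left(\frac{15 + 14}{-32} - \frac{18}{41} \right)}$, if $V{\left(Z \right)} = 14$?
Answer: $882$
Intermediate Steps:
$63 V{\left(\frac{15 + 14}{-32} - \frac{18}{41} \right)} = 63 \cdot 14 = 882$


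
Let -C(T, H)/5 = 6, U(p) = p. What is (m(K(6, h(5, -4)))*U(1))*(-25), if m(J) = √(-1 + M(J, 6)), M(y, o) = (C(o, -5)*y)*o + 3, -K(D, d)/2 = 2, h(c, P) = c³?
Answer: -475*√2 ≈ -671.75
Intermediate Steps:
K(D, d) = -4 (K(D, d) = -2*2 = -4)
C(T, H) = -30 (C(T, H) = -5*6 = -30)
M(y, o) = 3 - 30*o*y (M(y, o) = (-30*y)*o + 3 = -30*o*y + 3 = 3 - 30*o*y)
m(J) = √(2 - 180*J) (m(J) = √(-1 + (3 - 30*6*J)) = √(-1 + (3 - 180*J)) = √(2 - 180*J))
(m(K(6, h(5, -4)))*U(1))*(-25) = (√(2 - 180*(-4))*1)*(-25) = (√(2 + 720)*1)*(-25) = (√722*1)*(-25) = ((19*√2)*1)*(-25) = (19*√2)*(-25) = -475*√2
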